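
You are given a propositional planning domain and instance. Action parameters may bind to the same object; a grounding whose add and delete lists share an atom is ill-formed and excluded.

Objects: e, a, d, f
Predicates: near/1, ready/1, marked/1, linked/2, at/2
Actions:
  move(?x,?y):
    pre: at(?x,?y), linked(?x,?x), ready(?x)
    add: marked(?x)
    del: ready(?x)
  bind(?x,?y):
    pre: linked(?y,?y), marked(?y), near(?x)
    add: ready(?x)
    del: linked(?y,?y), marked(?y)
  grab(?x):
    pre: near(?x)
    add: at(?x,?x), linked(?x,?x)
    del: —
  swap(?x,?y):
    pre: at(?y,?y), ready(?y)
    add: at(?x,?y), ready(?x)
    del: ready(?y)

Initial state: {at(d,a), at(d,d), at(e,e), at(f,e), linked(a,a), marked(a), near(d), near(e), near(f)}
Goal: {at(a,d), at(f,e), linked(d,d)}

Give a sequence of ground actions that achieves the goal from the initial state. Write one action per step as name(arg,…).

1. bind(d,a)  →  {at(d,a), at(d,d), at(e,e), at(f,e), near(d), near(e), near(f), ready(d)}
2. grab(d)  →  {at(d,a), at(d,d), at(e,e), at(f,e), linked(d,d), near(d), near(e), near(f), ready(d)}
3. swap(a,d)  →  {at(a,d), at(d,a), at(d,d), at(e,e), at(f,e), linked(d,d), near(d), near(e), near(f), ready(a)}

bind(d,a); grab(d); swap(a,d)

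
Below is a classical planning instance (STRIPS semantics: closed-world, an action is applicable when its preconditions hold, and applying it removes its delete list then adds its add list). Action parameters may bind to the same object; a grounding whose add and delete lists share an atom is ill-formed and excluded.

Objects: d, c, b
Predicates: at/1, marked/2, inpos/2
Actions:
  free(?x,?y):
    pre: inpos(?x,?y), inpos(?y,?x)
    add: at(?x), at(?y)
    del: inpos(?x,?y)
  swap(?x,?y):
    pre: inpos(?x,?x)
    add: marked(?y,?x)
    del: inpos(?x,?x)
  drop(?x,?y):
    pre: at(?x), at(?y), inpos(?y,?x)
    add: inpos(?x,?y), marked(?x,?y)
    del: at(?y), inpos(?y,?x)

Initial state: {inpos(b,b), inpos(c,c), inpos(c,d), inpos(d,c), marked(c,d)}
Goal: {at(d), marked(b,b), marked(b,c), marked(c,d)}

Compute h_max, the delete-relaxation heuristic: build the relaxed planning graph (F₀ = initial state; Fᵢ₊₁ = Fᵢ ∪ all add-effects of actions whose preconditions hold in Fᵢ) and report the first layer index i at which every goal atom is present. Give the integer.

1

F0 = init (5 atoms)
F1 = F0 ∪ {at(b), at(c), at(d), marked(b,b), marked(b,c), marked(c,b), marked(c,c), marked(d,b), marked(d,c)}  (14 atoms)
goal ⊆ F1  ⇒  h_max = 1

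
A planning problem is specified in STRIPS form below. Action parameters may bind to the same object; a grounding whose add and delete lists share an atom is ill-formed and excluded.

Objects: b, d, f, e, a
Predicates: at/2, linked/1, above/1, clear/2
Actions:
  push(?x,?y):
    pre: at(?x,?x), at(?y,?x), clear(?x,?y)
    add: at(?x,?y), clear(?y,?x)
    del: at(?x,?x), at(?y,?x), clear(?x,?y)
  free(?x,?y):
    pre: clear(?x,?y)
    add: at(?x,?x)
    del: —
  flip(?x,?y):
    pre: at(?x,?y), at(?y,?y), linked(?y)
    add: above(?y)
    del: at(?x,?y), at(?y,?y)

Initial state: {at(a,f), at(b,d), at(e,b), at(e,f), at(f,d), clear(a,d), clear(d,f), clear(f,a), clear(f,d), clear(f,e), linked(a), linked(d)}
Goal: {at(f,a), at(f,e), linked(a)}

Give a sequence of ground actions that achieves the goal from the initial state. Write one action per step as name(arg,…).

free(f,d); push(f,e); free(f,d); push(f,a)

1. free(f,d)  →  {at(a,f), at(b,d), at(e,b), at(e,f), at(f,d), at(f,f), clear(a,d), clear(d,f), clear(f,a), clear(f,d), clear(f,e), linked(a), linked(d)}
2. push(f,e)  →  {at(a,f), at(b,d), at(e,b), at(f,d), at(f,e), clear(a,d), clear(d,f), clear(e,f), clear(f,a), clear(f,d), linked(a), linked(d)}
3. free(f,d)  →  {at(a,f), at(b,d), at(e,b), at(f,d), at(f,e), at(f,f), clear(a,d), clear(d,f), clear(e,f), clear(f,a), clear(f,d), linked(a), linked(d)}
4. push(f,a)  →  {at(b,d), at(e,b), at(f,a), at(f,d), at(f,e), clear(a,d), clear(a,f), clear(d,f), clear(e,f), clear(f,d), linked(a), linked(d)}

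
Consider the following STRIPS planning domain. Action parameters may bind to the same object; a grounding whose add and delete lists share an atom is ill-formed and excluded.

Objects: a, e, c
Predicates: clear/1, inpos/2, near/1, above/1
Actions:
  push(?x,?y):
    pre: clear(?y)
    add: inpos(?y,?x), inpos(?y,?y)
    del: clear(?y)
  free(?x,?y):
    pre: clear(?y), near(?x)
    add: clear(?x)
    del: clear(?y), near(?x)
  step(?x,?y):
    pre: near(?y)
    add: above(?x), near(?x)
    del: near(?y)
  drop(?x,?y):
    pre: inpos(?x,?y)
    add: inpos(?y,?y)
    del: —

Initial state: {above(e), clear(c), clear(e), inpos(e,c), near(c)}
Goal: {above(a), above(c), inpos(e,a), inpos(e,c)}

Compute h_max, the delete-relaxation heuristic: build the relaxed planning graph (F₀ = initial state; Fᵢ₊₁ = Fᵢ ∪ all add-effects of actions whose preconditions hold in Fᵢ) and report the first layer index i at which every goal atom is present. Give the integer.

F0 = init (5 atoms)
F1 = F0 ∪ {above(a), inpos(c,a), inpos(c,c), inpos(c,e), inpos(e,a), inpos(e,e), near(a), near(e)}  (13 atoms)
F2 = F1 ∪ {above(c), clear(a), inpos(a,a)}  (16 atoms)
goal ⊆ F2  ⇒  h_max = 2

2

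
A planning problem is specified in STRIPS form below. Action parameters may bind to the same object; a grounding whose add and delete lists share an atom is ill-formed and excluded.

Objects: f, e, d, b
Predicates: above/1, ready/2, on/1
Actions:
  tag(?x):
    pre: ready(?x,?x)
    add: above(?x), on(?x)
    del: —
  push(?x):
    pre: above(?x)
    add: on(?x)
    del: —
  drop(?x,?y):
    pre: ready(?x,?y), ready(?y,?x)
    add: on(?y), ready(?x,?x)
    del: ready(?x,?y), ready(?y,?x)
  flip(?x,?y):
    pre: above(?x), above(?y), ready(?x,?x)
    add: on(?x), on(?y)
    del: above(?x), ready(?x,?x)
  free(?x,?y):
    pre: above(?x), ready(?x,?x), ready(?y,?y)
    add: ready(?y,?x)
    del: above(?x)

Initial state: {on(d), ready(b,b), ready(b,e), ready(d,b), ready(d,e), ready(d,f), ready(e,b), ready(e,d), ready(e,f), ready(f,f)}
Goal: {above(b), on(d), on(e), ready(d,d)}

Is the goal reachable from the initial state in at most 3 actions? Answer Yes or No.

Yes

1. tag(b)  →  {above(b), on(b), on(d), ready(b,b), ready(b,e), ready(d,b), ready(d,e), ready(d,f), ready(e,b), ready(e,d), ready(e,f), ready(f,f)}
2. drop(d,e)  →  {above(b), on(b), on(d), on(e), ready(b,b), ready(b,e), ready(d,b), ready(d,d), ready(d,f), ready(e,b), ready(e,f), ready(f,f)}
optimal plan length = 2; 2 ≤ 3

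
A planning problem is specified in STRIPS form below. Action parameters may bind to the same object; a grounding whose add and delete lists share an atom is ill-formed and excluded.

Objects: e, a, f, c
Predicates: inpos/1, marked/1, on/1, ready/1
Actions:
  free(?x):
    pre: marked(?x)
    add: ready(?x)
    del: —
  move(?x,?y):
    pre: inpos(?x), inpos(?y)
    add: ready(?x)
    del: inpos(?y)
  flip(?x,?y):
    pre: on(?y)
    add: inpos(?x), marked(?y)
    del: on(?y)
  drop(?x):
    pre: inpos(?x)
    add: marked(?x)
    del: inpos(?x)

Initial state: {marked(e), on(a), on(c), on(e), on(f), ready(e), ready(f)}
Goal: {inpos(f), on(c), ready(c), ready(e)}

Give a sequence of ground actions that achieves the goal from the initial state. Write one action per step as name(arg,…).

1. flip(f,e)  →  {inpos(f), marked(e), on(a), on(c), on(f), ready(e), ready(f)}
2. flip(c,a)  →  {inpos(c), inpos(f), marked(a), marked(e), on(c), on(f), ready(e), ready(f)}
3. move(c,c)  →  {inpos(f), marked(a), marked(e), on(c), on(f), ready(c), ready(e), ready(f)}

flip(f,e); flip(c,a); move(c,c)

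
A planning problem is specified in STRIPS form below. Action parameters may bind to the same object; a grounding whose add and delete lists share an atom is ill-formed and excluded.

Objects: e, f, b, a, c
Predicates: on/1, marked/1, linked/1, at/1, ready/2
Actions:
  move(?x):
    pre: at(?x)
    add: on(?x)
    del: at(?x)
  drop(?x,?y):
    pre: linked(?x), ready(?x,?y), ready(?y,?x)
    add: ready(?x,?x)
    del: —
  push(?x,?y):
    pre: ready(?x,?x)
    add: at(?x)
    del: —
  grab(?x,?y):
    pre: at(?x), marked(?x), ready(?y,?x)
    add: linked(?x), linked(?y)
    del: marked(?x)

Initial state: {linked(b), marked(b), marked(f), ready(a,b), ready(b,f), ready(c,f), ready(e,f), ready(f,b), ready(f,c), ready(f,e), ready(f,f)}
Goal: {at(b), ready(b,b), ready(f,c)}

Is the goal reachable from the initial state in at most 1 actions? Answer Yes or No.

No

1. drop(b,f)  →  {linked(b), marked(b), marked(f), ready(a,b), ready(b,b), ready(b,f), ready(c,f), ready(e,f), ready(f,b), ready(f,c), ready(f,e), ready(f,f)}
2. push(b,e)  →  {at(b), linked(b), marked(b), marked(f), ready(a,b), ready(b,b), ready(b,f), ready(c,f), ready(e,f), ready(f,b), ready(f,c), ready(f,e), ready(f,f)}
optimal plan length = 2; 2 > 1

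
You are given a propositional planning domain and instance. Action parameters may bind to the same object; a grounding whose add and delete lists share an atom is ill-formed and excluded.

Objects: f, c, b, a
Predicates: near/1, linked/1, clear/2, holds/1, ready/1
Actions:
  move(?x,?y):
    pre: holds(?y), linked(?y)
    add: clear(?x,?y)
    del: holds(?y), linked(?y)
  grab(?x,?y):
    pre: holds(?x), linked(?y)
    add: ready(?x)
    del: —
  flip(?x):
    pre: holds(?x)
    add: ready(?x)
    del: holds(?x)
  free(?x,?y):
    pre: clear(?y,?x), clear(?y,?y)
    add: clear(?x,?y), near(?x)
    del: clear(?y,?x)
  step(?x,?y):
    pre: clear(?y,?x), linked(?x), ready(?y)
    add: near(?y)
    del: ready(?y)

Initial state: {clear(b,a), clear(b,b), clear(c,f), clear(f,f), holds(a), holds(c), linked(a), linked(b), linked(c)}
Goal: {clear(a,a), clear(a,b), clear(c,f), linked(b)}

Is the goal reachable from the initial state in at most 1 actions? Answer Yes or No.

1. move(a,a)  →  {clear(a,a), clear(b,a), clear(b,b), clear(c,f), clear(f,f), holds(c), linked(b), linked(c)}
2. free(a,b)  →  {clear(a,a), clear(a,b), clear(b,b), clear(c,f), clear(f,f), holds(c), linked(b), linked(c), near(a)}
optimal plan length = 2; 2 > 1

No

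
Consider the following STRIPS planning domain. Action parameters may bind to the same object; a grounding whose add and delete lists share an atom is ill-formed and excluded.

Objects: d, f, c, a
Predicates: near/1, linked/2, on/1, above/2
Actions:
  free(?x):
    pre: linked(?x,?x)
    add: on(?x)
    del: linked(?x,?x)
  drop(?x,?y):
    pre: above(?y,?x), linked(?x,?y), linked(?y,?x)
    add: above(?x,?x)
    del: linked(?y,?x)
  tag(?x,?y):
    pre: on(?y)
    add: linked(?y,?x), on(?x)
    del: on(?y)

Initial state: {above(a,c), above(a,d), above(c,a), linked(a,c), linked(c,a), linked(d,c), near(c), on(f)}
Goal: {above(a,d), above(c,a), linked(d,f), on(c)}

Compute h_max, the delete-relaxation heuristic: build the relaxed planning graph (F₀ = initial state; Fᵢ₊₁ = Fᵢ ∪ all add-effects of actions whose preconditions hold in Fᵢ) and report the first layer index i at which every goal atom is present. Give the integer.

2

F0 = init (8 atoms)
F1 = F0 ∪ {above(a,a), above(c,c), linked(f,a), linked(f,c), linked(f,d), on(a), on(c), on(d)}  (16 atoms)
F2 = F1 ∪ {linked(a,d), linked(a,f), linked(c,d), linked(c,f), linked(d,a), linked(d,f)}  (22 atoms)
goal ⊆ F2  ⇒  h_max = 2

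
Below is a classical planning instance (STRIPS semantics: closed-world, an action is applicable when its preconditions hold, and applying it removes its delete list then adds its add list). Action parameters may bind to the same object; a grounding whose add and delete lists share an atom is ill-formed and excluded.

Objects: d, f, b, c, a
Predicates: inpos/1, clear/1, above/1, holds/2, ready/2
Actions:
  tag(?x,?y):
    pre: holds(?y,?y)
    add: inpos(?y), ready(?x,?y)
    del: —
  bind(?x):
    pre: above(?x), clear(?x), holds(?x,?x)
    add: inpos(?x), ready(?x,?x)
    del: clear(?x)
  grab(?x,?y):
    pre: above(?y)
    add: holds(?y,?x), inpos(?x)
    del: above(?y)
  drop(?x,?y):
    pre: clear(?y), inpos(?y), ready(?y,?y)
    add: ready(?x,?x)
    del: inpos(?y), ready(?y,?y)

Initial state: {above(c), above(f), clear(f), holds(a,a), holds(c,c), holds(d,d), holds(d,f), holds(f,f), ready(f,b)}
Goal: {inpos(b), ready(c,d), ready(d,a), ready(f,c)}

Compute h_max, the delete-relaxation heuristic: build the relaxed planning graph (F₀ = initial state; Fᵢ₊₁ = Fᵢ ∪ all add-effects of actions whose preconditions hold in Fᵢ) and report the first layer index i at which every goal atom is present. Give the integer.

F0 = init (9 atoms)
F1 = F0 ∪ {holds(c,a), holds(c,b), holds(c,d), holds(c,f), holds(f,a), holds(f,b), holds(f,c), holds(f,d), inpos(a), inpos(b), inpos(c), inpos(d), inpos(f), ready(a,a), ready(a,c), ready(a,d), ready(a,f), ready(b,a), ready(b,c), ready(b,d), ready(b,f), ready(c,a), ready(c,c), ready(c,d), ready(c,f), ready(d,a), ready(d,c), ready(d,d), ready(d,f), ready(f,a), ready(f,c), ready(f,d), ready(f,f)}  (42 atoms)
goal ⊆ F1  ⇒  h_max = 1

1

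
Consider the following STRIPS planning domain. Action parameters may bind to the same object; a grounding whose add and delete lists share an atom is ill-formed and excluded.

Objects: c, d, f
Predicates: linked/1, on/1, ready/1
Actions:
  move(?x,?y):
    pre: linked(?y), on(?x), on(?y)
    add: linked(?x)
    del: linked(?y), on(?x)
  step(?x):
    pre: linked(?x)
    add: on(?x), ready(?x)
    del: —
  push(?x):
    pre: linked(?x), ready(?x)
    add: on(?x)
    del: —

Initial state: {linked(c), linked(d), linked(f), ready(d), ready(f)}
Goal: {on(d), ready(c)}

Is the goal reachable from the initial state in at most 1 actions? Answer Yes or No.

No

1. step(c)  →  {linked(c), linked(d), linked(f), on(c), ready(c), ready(d), ready(f)}
2. step(d)  →  {linked(c), linked(d), linked(f), on(c), on(d), ready(c), ready(d), ready(f)}
optimal plan length = 2; 2 > 1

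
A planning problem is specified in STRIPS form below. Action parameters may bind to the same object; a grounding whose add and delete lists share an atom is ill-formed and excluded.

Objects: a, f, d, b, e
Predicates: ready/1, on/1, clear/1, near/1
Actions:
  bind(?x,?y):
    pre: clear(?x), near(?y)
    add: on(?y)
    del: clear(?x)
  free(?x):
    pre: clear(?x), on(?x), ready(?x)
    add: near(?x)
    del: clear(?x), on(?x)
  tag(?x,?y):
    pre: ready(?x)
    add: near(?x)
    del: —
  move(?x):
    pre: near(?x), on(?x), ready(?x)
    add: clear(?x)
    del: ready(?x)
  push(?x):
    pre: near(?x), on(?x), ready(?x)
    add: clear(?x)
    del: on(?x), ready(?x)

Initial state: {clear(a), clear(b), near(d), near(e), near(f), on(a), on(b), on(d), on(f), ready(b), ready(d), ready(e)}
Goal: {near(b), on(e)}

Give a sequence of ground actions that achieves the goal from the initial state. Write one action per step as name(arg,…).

bind(a,e); free(b)

1. bind(a,e)  →  {clear(b), near(d), near(e), near(f), on(a), on(b), on(d), on(e), on(f), ready(b), ready(d), ready(e)}
2. free(b)  →  {near(b), near(d), near(e), near(f), on(a), on(d), on(e), on(f), ready(b), ready(d), ready(e)}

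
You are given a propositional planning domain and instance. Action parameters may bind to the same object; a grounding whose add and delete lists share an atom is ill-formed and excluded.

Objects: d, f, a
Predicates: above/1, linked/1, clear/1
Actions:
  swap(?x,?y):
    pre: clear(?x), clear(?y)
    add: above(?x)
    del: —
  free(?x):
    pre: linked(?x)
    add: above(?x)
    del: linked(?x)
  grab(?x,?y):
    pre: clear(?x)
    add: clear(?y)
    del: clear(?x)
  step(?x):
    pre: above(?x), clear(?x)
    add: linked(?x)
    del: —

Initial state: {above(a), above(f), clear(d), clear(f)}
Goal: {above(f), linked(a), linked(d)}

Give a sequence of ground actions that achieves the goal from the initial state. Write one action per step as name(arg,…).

swap(d,d); grab(f,a); step(d); step(a)

1. swap(d,d)  →  {above(a), above(d), above(f), clear(d), clear(f)}
2. grab(f,a)  →  {above(a), above(d), above(f), clear(a), clear(d)}
3. step(d)  →  {above(a), above(d), above(f), clear(a), clear(d), linked(d)}
4. step(a)  →  {above(a), above(d), above(f), clear(a), clear(d), linked(a), linked(d)}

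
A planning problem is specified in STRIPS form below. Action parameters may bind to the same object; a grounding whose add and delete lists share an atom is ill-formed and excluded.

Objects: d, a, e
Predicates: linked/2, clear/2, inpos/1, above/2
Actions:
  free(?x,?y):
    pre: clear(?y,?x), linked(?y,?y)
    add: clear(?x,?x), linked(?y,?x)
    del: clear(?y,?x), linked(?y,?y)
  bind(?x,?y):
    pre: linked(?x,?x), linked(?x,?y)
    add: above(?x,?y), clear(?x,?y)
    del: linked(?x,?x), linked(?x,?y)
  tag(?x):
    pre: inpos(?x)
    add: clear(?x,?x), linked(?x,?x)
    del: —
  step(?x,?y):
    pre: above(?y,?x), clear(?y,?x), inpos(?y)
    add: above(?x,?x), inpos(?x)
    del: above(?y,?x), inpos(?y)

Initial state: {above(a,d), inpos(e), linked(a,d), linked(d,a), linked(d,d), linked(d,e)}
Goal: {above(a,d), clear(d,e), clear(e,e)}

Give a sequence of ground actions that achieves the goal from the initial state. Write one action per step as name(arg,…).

1. bind(d,e)  →  {above(a,d), above(d,e), clear(d,e), inpos(e), linked(a,d), linked(d,a)}
2. tag(e)  →  {above(a,d), above(d,e), clear(d,e), clear(e,e), inpos(e), linked(a,d), linked(d,a), linked(e,e)}

bind(d,e); tag(e)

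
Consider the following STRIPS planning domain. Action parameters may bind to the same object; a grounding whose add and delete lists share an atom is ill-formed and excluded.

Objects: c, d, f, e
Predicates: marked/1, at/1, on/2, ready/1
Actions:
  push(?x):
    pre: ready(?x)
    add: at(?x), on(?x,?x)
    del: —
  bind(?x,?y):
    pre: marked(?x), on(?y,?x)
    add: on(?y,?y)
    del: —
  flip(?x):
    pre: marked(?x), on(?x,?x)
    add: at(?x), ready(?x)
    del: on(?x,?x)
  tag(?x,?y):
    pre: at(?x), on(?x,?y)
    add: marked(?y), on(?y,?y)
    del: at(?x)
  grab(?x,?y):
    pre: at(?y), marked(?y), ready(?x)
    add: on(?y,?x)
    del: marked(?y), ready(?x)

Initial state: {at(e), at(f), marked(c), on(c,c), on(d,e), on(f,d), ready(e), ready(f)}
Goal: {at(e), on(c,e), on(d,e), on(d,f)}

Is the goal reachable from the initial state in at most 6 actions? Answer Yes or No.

Yes

1. flip(c)  →  {at(c), at(e), at(f), marked(c), on(d,e), on(f,d), ready(c), ready(e), ready(f)}
2. tag(f,d)  →  {at(c), at(e), marked(c), marked(d), on(d,d), on(d,e), on(f,d), ready(c), ready(e), ready(f)}
3. flip(d)  →  {at(c), at(d), at(e), marked(c), marked(d), on(d,e), on(f,d), ready(c), ready(d), ready(e), ready(f)}
4. grab(f,d)  →  {at(c), at(d), at(e), marked(c), on(d,e), on(d,f), on(f,d), ready(c), ready(d), ready(e)}
5. grab(e,c)  →  {at(c), at(d), at(e), on(c,e), on(d,e), on(d,f), on(f,d), ready(c), ready(d)}
optimal plan length = 5; 5 ≤ 6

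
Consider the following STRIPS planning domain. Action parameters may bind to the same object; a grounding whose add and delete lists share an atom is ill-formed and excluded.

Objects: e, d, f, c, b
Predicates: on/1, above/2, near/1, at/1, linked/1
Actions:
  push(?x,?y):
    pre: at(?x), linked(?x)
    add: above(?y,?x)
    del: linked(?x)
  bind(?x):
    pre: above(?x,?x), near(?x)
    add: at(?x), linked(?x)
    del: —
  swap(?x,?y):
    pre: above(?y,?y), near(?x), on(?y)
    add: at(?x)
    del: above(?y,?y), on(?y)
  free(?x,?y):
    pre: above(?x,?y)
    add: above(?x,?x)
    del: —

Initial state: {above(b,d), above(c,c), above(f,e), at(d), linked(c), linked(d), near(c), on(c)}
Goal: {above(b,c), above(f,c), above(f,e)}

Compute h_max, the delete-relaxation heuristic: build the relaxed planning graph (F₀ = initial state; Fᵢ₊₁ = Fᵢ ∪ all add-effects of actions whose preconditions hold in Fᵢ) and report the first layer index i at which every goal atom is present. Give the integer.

F0 = init (8 atoms)
F1 = F0 ∪ {above(b,b), above(c,d), above(d,d), above(e,d), above(f,d), above(f,f), at(c)}  (15 atoms)
F2 = F1 ∪ {above(b,c), above(d,c), above(e,c), above(e,e), above(f,c)}  (20 atoms)
goal ⊆ F2  ⇒  h_max = 2

2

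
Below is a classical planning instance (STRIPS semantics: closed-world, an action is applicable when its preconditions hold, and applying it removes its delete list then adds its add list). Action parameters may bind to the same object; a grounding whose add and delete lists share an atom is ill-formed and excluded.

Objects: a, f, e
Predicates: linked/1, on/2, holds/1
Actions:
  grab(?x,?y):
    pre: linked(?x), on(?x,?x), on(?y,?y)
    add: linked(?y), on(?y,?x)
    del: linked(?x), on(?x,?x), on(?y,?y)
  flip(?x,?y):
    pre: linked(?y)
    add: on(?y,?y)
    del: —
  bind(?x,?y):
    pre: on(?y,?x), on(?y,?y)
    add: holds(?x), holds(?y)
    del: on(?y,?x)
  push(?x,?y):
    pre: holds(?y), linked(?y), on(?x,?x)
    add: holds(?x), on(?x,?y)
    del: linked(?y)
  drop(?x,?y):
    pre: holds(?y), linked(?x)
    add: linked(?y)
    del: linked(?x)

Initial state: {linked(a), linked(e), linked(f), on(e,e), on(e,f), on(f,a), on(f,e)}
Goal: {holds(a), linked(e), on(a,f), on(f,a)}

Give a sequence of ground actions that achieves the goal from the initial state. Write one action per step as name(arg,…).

flip(a,a); bind(f,e); push(a,f)

1. flip(a,a)  →  {linked(a), linked(e), linked(f), on(a,a), on(e,e), on(e,f), on(f,a), on(f,e)}
2. bind(f,e)  →  {holds(e), holds(f), linked(a), linked(e), linked(f), on(a,a), on(e,e), on(f,a), on(f,e)}
3. push(a,f)  →  {holds(a), holds(e), holds(f), linked(a), linked(e), on(a,a), on(a,f), on(e,e), on(f,a), on(f,e)}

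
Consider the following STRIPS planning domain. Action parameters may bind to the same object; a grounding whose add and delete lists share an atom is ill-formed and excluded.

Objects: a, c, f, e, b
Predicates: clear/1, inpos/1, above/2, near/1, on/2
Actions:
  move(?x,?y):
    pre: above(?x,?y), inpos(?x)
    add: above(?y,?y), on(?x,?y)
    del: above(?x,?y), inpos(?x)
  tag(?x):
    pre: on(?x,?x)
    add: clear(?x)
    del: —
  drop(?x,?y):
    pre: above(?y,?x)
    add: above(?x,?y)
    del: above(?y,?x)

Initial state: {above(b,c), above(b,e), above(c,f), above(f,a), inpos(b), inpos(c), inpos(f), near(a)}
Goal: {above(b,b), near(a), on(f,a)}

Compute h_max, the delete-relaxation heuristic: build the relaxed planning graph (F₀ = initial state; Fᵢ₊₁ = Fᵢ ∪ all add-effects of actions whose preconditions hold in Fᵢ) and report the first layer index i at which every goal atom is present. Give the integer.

F0 = init (8 atoms)
F1 = F0 ∪ {above(a,a), above(a,f), above(c,b), above(c,c), above(e,b), above(e,e), above(f,c), above(f,f), on(b,c), on(b,e), on(c,f), on(f,a)}  (20 atoms)
F2 = F1 ∪ {above(b,b), on(c,b), on(f,c)}  (23 atoms)
goal ⊆ F2  ⇒  h_max = 2

2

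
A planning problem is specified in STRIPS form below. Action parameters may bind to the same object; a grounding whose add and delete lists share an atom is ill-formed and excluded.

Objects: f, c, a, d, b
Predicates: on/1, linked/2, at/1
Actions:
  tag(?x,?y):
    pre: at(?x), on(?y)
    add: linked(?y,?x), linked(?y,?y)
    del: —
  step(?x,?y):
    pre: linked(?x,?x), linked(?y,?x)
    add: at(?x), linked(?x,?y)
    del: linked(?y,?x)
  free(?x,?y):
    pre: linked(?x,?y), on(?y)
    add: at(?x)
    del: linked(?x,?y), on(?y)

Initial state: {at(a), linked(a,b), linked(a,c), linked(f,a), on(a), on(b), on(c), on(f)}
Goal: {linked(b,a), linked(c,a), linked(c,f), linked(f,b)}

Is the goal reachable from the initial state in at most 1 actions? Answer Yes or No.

1. tag(a,c)  →  {at(a), linked(a,b), linked(a,c), linked(c,a), linked(c,c), linked(f,a), on(a), on(b), on(c), on(f)}
2. tag(a,b)  →  {at(a), linked(a,b), linked(a,c), linked(b,a), linked(b,b), linked(c,a), linked(c,c), linked(f,a), on(a), on(b), on(c), on(f)}
3. step(b,a)  →  {at(a), at(b), linked(a,c), linked(b,a), linked(b,b), linked(c,a), linked(c,c), linked(f,a), on(a), on(b), on(c), on(f)}
4. tag(b,f)  →  {at(a), at(b), linked(a,c), linked(b,a), linked(b,b), linked(c,a), linked(c,c), linked(f,a), linked(f,b), linked(f,f), on(a), on(b), on(c), on(f)}
5. free(f,f)  →  {at(a), at(b), at(f), linked(a,c), linked(b,a), linked(b,b), linked(c,a), linked(c,c), linked(f,a), linked(f,b), on(a), on(b), on(c)}
6. tag(f,c)  →  {at(a), at(b), at(f), linked(a,c), linked(b,a), linked(b,b), linked(c,a), linked(c,c), linked(c,f), linked(f,a), linked(f,b), on(a), on(b), on(c)}
optimal plan length = 6; 6 > 1

No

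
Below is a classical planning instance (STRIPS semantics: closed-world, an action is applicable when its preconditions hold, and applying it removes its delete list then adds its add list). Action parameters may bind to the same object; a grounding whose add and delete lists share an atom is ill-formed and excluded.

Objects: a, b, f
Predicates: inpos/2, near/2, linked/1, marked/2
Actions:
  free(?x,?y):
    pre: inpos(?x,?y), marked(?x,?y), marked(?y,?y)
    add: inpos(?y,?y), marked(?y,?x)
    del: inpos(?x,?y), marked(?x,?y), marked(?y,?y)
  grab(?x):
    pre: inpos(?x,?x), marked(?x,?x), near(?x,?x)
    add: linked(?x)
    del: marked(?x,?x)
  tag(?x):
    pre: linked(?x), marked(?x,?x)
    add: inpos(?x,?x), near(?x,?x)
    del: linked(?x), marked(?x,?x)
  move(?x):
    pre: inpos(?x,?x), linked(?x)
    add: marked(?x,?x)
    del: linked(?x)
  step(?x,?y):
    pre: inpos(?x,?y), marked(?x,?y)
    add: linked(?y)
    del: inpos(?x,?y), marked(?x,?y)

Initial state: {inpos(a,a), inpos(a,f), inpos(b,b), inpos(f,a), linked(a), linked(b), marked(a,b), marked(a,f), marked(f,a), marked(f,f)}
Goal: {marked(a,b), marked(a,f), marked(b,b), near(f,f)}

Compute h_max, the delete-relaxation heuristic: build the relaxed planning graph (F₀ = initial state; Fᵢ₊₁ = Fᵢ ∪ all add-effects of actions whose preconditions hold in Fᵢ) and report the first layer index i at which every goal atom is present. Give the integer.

2

F0 = init (10 atoms)
F1 = F0 ∪ {inpos(f,f), linked(f), marked(a,a), marked(b,b)}  (14 atoms)
F2 = F1 ∪ {near(a,a), near(b,b), near(f,f)}  (17 atoms)
goal ⊆ F2  ⇒  h_max = 2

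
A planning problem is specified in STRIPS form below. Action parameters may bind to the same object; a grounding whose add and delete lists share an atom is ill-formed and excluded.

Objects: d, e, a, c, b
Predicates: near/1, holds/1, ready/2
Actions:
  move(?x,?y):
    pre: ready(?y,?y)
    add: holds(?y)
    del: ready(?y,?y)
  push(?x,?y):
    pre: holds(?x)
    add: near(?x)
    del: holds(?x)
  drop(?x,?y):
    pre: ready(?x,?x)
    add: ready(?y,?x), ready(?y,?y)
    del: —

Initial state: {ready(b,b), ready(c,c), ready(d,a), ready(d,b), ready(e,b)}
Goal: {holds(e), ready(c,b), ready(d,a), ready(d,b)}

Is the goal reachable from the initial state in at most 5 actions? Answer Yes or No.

Yes

1. drop(c,e)  →  {ready(b,b), ready(c,c), ready(d,a), ready(d,b), ready(e,b), ready(e,c), ready(e,e)}
2. move(d,e)  →  {holds(e), ready(b,b), ready(c,c), ready(d,a), ready(d,b), ready(e,b), ready(e,c)}
3. drop(b,c)  →  {holds(e), ready(b,b), ready(c,b), ready(c,c), ready(d,a), ready(d,b), ready(e,b), ready(e,c)}
optimal plan length = 3; 3 ≤ 5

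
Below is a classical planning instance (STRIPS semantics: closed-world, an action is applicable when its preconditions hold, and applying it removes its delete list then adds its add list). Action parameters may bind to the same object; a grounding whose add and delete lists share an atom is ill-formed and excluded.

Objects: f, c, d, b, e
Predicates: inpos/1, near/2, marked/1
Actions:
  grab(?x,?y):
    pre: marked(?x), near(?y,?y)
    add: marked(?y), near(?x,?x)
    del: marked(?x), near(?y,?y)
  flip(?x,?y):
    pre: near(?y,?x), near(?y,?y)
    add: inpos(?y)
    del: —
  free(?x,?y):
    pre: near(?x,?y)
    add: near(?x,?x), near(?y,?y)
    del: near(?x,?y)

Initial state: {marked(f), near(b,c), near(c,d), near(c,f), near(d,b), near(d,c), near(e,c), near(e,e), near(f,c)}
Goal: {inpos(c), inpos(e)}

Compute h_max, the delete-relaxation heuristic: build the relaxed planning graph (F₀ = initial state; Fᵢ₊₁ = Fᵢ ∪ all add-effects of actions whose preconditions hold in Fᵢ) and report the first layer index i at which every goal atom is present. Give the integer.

2

F0 = init (9 atoms)
F1 = F0 ∪ {inpos(e), marked(e), near(b,b), near(c,c), near(d,d), near(f,f)}  (15 atoms)
F2 = F1 ∪ {inpos(b), inpos(c), inpos(d), inpos(f), marked(b), marked(c), marked(d)}  (22 atoms)
goal ⊆ F2  ⇒  h_max = 2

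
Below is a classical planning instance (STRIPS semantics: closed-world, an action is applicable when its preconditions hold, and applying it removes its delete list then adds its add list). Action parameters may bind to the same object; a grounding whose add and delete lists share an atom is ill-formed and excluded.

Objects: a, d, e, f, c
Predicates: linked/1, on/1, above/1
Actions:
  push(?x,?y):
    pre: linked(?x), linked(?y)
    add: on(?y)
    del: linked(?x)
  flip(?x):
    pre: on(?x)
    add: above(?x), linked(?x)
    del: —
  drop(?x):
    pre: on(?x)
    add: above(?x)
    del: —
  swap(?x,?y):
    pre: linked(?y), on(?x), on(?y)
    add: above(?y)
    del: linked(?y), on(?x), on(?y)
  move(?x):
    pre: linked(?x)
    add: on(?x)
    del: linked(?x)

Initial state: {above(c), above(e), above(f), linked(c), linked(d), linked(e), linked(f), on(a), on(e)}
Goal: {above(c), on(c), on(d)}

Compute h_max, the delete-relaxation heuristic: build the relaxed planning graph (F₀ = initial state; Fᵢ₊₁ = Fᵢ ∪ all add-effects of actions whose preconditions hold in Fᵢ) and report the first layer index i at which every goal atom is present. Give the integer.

F0 = init (9 atoms)
F1 = F0 ∪ {above(a), linked(a), on(c), on(d), on(f)}  (14 atoms)
goal ⊆ F1  ⇒  h_max = 1

1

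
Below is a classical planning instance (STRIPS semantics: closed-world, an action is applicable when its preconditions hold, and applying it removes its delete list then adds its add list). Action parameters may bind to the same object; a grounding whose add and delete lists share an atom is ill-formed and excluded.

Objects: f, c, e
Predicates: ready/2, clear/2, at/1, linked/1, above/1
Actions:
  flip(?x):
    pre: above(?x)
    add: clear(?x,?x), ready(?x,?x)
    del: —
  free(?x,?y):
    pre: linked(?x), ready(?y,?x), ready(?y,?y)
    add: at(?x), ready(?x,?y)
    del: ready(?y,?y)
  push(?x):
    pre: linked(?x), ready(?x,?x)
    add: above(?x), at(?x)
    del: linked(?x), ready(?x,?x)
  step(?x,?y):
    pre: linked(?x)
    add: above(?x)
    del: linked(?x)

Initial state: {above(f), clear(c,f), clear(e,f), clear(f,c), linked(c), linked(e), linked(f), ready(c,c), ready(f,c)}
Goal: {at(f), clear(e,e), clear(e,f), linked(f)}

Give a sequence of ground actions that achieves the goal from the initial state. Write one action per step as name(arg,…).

flip(f); free(c,f); free(f,c); step(e,f); flip(e)

1. flip(f)  →  {above(f), clear(c,f), clear(e,f), clear(f,c), clear(f,f), linked(c), linked(e), linked(f), ready(c,c), ready(f,c), ready(f,f)}
2. free(c,f)  →  {above(f), at(c), clear(c,f), clear(e,f), clear(f,c), clear(f,f), linked(c), linked(e), linked(f), ready(c,c), ready(c,f), ready(f,c)}
3. free(f,c)  →  {above(f), at(c), at(f), clear(c,f), clear(e,f), clear(f,c), clear(f,f), linked(c), linked(e), linked(f), ready(c,f), ready(f,c)}
4. step(e,f)  →  {above(e), above(f), at(c), at(f), clear(c,f), clear(e,f), clear(f,c), clear(f,f), linked(c), linked(f), ready(c,f), ready(f,c)}
5. flip(e)  →  {above(e), above(f), at(c), at(f), clear(c,f), clear(e,e), clear(e,f), clear(f,c), clear(f,f), linked(c), linked(f), ready(c,f), ready(e,e), ready(f,c)}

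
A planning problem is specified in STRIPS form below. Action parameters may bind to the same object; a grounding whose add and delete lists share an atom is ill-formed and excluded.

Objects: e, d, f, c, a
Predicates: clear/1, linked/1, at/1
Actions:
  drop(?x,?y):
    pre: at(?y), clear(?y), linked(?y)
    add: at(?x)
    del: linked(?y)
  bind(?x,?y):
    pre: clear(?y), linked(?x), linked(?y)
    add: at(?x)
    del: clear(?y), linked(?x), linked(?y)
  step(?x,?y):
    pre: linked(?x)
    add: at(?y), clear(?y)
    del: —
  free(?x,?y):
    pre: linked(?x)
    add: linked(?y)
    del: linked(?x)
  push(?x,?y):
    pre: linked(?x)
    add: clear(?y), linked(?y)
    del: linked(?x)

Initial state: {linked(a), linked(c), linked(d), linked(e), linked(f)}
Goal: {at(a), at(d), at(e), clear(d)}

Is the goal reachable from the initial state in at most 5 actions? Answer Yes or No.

Yes

1. step(e,e)  →  {at(e), clear(e), linked(a), linked(c), linked(d), linked(e), linked(f)}
2. drop(a,e)  →  {at(a), at(e), clear(e), linked(a), linked(c), linked(d), linked(f)}
3. step(d,d)  →  {at(a), at(d), at(e), clear(d), clear(e), linked(a), linked(c), linked(d), linked(f)}
optimal plan length = 3; 3 ≤ 5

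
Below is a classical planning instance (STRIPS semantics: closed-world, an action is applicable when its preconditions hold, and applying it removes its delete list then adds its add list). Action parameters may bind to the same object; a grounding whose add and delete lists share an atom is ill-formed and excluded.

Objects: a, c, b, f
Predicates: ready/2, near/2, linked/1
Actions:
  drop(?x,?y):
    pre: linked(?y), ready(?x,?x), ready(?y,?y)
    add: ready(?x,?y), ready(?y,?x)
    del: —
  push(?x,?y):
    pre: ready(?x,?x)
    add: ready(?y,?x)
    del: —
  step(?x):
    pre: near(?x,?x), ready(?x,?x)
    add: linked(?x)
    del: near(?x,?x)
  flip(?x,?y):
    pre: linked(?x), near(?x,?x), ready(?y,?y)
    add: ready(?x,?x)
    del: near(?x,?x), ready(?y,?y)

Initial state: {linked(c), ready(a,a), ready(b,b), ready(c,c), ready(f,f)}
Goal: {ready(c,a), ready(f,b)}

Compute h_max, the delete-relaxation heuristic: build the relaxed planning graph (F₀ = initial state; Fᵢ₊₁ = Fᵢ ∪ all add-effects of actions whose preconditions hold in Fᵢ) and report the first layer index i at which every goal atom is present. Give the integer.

1

F0 = init (5 atoms)
F1 = F0 ∪ {ready(a,b), ready(a,c), ready(a,f), ready(b,a), ready(b,c), ready(b,f), ready(c,a), ready(c,b), ready(c,f), ready(f,a), ready(f,b), ready(f,c)}  (17 atoms)
goal ⊆ F1  ⇒  h_max = 1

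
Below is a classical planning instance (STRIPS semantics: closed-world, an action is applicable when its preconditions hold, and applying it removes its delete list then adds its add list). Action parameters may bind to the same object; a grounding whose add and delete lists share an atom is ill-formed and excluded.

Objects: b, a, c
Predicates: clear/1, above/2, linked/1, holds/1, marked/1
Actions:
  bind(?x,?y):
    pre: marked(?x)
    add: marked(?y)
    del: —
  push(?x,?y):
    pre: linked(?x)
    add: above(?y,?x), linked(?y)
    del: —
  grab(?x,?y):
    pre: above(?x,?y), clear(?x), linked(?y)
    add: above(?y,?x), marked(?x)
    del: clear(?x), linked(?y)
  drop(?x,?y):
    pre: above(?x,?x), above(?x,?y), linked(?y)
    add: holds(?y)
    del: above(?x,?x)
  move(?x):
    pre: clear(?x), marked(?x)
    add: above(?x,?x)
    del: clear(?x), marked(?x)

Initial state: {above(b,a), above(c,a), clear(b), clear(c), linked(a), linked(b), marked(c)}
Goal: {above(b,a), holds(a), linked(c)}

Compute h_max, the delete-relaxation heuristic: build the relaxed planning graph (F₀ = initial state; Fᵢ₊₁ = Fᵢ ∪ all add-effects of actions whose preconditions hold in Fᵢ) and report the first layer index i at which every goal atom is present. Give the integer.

2

F0 = init (7 atoms)
F1 = F0 ∪ {above(a,a), above(a,b), above(a,c), above(b,b), above(c,b), above(c,c), linked(c), marked(a), marked(b)}  (16 atoms)
F2 = F1 ∪ {above(b,c), holds(a), holds(b), holds(c)}  (20 atoms)
goal ⊆ F2  ⇒  h_max = 2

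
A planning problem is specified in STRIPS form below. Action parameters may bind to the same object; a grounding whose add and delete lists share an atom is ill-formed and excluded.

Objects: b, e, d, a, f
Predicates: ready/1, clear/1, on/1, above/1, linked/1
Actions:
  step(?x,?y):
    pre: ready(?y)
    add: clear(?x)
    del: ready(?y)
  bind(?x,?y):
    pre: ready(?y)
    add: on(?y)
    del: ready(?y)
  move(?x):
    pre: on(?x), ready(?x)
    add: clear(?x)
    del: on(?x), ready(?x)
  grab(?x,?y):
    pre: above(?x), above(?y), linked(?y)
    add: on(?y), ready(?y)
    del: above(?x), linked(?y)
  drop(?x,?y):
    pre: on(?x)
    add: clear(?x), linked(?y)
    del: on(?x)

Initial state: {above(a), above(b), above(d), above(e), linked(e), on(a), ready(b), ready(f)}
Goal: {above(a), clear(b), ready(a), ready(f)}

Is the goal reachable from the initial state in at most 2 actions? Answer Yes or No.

No

1. step(b,b)  →  {above(a), above(b), above(d), above(e), clear(b), linked(e), on(a), ready(f)}
2. drop(a,a)  →  {above(a), above(b), above(d), above(e), clear(a), clear(b), linked(a), linked(e), ready(f)}
3. grab(b,a)  →  {above(a), above(d), above(e), clear(a), clear(b), linked(e), on(a), ready(a), ready(f)}
optimal plan length = 3; 3 > 2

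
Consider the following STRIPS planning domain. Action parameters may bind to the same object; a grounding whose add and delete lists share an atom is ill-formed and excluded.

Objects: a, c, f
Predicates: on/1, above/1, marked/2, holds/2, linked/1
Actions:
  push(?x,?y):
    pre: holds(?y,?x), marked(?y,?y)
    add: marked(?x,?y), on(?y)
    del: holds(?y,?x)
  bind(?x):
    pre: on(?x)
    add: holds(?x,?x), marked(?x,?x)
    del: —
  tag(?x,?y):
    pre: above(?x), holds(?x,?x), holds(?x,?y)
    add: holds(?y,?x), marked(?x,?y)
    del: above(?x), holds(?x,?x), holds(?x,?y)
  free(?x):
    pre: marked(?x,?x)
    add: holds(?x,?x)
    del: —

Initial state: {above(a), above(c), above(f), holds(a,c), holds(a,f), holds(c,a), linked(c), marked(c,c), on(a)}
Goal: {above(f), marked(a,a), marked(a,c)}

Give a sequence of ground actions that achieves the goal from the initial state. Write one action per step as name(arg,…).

1. push(a,c)  →  {above(a), above(c), above(f), holds(a,c), holds(a,f), linked(c), marked(a,c), marked(c,c), on(a), on(c)}
2. bind(a)  →  {above(a), above(c), above(f), holds(a,a), holds(a,c), holds(a,f), linked(c), marked(a,a), marked(a,c), marked(c,c), on(a), on(c)}

push(a,c); bind(a)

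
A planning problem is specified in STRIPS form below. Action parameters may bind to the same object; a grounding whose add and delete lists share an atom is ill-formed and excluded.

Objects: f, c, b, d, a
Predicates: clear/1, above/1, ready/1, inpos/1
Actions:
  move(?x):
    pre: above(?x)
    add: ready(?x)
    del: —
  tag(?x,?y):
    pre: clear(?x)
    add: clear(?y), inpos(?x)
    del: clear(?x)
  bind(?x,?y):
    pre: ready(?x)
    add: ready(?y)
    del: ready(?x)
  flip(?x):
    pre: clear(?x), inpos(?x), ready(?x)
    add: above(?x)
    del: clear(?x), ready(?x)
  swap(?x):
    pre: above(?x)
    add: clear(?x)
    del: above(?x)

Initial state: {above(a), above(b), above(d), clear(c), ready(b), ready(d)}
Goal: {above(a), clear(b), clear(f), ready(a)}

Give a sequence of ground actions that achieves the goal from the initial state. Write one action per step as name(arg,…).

1. move(a)  →  {above(a), above(b), above(d), clear(c), ready(a), ready(b), ready(d)}
2. tag(c,f)  →  {above(a), above(b), above(d), clear(f), inpos(c), ready(a), ready(b), ready(d)}
3. swap(b)  →  {above(a), above(d), clear(b), clear(f), inpos(c), ready(a), ready(b), ready(d)}

move(a); tag(c,f); swap(b)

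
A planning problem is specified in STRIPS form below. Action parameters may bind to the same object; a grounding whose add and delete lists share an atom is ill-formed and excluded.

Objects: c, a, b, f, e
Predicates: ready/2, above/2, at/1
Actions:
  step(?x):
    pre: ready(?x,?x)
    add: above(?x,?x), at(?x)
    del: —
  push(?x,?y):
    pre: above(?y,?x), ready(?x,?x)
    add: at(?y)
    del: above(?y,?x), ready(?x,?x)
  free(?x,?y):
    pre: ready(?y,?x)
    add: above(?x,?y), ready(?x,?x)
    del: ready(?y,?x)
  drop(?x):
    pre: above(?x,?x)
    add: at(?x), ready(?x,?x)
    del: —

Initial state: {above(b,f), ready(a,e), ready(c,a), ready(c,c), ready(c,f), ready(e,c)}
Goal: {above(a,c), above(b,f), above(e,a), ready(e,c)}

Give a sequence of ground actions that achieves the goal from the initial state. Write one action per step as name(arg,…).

1. free(a,c)  →  {above(a,c), above(b,f), ready(a,a), ready(a,e), ready(c,c), ready(c,f), ready(e,c)}
2. free(e,a)  →  {above(a,c), above(b,f), above(e,a), ready(a,a), ready(c,c), ready(c,f), ready(e,c), ready(e,e)}

free(a,c); free(e,a)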